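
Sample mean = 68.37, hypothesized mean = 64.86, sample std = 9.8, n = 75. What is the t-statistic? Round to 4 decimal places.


t = (xbar - mu0) / (s/sqrt(n))
xbar - mu0 = 68.37 - 64.86 = 3.51
sqrt(75) ≈ 8.66025404
s/sqrt(n) = 9.8 / 8.66025404 ≈ 1.13160653
t = 3.51 / 1.13160653 ≈ 3.101785

3.1018


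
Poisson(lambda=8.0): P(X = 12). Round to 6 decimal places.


P = e^(-lam) * lam^k / k!
e^(-8.0) ≈ 0.0003354626
lam^k = 8.0^12 = 68719476736
k! = 12! = 479001600
P = 0.0003354626 * 68719476736 / 479001600 ≈ 0.048127

0.048127


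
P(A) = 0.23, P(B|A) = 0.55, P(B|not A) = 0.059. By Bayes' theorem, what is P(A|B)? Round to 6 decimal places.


P(A|B) = P(B|A)*P(A) / P(B), P(B) = P(B|A)*P(A) + P(B|not A)*P(not A)
P(B|A)*P(A) = 0.55 * 0.23 = 0.1265
P(B|not A)*P(not A) = 0.059 * 0.77 = 0.04543
P(B) = 0.1265 + 0.04543 = 0.17193
P(A|B) = 0.1265 / 0.17193 = 1150/1563 ≈ 0.73576456

0.735765


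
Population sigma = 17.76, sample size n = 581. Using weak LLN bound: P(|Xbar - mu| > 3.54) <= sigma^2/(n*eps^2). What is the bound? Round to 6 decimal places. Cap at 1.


bound = min(1, sigma^2/(n*eps^2))
sigma^2 = 17.76^2 = 315.4176
n*eps^2 = 581 * 3.54^2 = 581 * 12.5316 = 7280.8596
sigma^2/(n*eps^2) = 315.4176 / 7280.8596 ≈ 0.04332148

0.043321


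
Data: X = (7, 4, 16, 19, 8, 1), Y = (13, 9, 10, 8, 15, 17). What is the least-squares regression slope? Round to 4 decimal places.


b = sum((xi-xbar)(yi-ybar)) / sum((xi-xbar)^2)
n = 6, xbar = 55/6 ≈ 9.166667, ybar = 72/6 = 12
Sxy = sum((xi-xbar)(yi-ybar)) = -84
Sxx = sum((xi-xbar)^2) = 1457/6 ≈ 242.833333
b = Sxy / Sxx = -504/1457 ≈ -0.345916

-0.3459


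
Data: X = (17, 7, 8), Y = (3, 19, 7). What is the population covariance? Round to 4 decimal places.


Cov = (1/n)*sum((xi-xbar)(yi-ybar))
n = 3, xbar = 32/3 ≈ 10.666667, ybar = 29/3 ≈ 9.666667
sum((xi-xbar)(yi-ybar)) = -208/3 ≈ -69.333333
Cov = -69.333333 / 3 = -208/9 ≈ -23.111111

-23.1111


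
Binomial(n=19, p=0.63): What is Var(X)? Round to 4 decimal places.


Var = n*p*(1-p) = 19 * 0.63 * 0.37 = 4.4289

4.4289


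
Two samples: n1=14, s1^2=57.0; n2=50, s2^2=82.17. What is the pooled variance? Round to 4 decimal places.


sp^2 = ((n1-1)*s1^2 + (n2-1)*s2^2)/(n1+n2-2)
(n1-1)*s1^2 = 13 * 57.0 = 741
(n2-1)*s2^2 = 49 * 82.17 = 4026.33
numerator = 741 + 4026.33 = 4767.33
n1+n2-2 = 62
sp^2 = 4767.33 / 62 = 476733/6200 ≈ 76.892419

76.8924


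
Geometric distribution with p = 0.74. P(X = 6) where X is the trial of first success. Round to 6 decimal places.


P = (1-p)^(k-1) * p
(1-p)^(k-1) = 0.26^5 ≈ 0.001188138
P = 0.001188138 * 0.74 ≈ 0.0008792218

0.000879


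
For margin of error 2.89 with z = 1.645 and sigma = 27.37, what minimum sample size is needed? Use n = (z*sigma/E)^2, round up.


z*sigma/E = 1.645 * 27.37 / 2.89 = 52969/3400 ≈ 15.579118
(z*sigma/E)^2 ≈ 242.708907
round up: n = 243

243


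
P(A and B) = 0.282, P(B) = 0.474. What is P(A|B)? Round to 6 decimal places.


P(A|B) = P(A and B) / P(B) = 0.282 / 0.474 = 47/79 ≈ 0.59493671

0.594937


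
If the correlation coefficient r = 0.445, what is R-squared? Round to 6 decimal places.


R^2 = r^2 = (0.445)^2 = 0.198025

0.198025


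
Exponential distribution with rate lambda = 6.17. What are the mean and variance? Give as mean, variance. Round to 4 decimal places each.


mean = 1/lam, var = 1/lam^2
mean = 1 / 6.17 = 100/617 ≈ 0.162075
lam^2 = 6.17^2 = 38.0689
var = 1 / 38.0689 ≈ 0.026268

0.1621, 0.0263


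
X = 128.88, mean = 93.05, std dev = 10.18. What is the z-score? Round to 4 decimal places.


z = (X - mu) / sigma
X - mu = 128.88 - 93.05 = 35.83
z = 35.83 / 10.18 = 3583/1018 ≈ 3.519646

3.5196


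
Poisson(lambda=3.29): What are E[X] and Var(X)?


E[X] = Var(X) = lambda = 3.29

3.29, 3.29


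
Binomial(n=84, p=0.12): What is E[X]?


E[X] = n*p = 84 * 0.12 = 10.08

10.08


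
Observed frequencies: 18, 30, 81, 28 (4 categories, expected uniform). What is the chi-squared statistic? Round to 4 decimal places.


chi2 = sum((O-E)^2/E), E = total/4
total = 157, E = 157/4 = 39.25
(18 - 39.25)^2 / 39.25 = 451.5625 / 39.25 = 7225/628 ≈ 11.504777
(30 - 39.25)^2 / 39.25 = 85.5625 / 39.25 = 1369/628 ≈ 2.179936
(81 - 39.25)^2 / 39.25 = 1743.0625 / 39.25 = 27889/628 ≈ 44.409236
(28 - 39.25)^2 / 39.25 = 126.5625 / 39.25 = 2025/628 ≈ 3.224522
chi2 = 9627/157 ≈ 61.318471

61.3185


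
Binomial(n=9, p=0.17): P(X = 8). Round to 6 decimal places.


P = C(n,k) * p^k * (1-p)^(n-k)
C(9,8) = 9
p^k = 0.17^8 ≈ 0.0000006975757
(1-p)^(n-k) = 0.83^1 = 0.83
P = 9 * 0.0000006975757 * 0.83 ≈ 0.000005

0.000005


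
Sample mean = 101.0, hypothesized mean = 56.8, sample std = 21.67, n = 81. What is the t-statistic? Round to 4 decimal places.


t = (xbar - mu0) / (s/sqrt(n))
xbar - mu0 = 101.0 - 56.8 = 44.2
sqrt(81) = 9
s/sqrt(n) = 21.67 / 9 = 2167/900 ≈ 2.40777778
t = 44.2 / 2.40777778 = 39780/2167 ≈ 18.357176

18.3572


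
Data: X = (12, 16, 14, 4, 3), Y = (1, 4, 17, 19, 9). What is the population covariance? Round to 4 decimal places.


Cov = (1/n)*sum((xi-xbar)(yi-ybar))
n = 5, xbar = 49/5 = 9.8, ybar = 50/5 = 10
sum((xi-xbar)(yi-ybar)) = -73
Cov = -73 / 5 = -14.6

-14.6000


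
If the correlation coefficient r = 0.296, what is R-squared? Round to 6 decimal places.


R^2 = r^2 = (0.296)^2 = 0.087616

0.087616


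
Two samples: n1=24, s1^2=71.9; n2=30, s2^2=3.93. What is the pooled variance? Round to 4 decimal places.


sp^2 = ((n1-1)*s1^2 + (n2-1)*s2^2)/(n1+n2-2)
(n1-1)*s1^2 = 23 * 71.9 = 1653.7
(n2-1)*s2^2 = 29 * 3.93 = 113.97
numerator = 1653.7 + 113.97 = 1767.67
n1+n2-2 = 52
sp^2 = 1767.67 / 52 = 176767/5200 ≈ 33.993654

33.9937


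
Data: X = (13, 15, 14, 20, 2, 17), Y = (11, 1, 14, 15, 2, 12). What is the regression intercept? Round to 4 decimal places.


a = ybar - b*xbar, where b = sum((xi-xbar)(yi-ybar)) / sum((xi-xbar)^2)
n = 6, xbar = 81/6 = 13.5, ybar = 55/6 ≈ 9.166667
Sxy = sum((xi-xbar)(yi-ybar)) = 119.5
Sxx = sum((xi-xbar)^2) = 189.5
b = Sxy / Sxx = 239/379 ≈ 0.630607
a = 9.166667 - 0.630607 * 13.5 = 743/1137 ≈ 0.653474

0.6535


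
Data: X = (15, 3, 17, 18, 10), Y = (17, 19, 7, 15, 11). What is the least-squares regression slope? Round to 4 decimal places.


b = sum((xi-xbar)(yi-ybar)) / sum((xi-xbar)^2)
n = 5, xbar = 63/5 = 12.6, ybar = 69/5 = 13.8
Sxy = sum((xi-xbar)(yi-ybar)) = -58.4
Sxx = sum((xi-xbar)^2) = 153.2
b = Sxy / Sxx = -146/383 ≈ -0.381201

-0.3812


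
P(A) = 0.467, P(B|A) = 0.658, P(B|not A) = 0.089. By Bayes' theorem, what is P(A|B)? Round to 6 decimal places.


P(A|B) = P(B|A)*P(A) / P(B), P(B) = P(B|A)*P(A) + P(B|not A)*P(not A)
P(B|A)*P(A) = 0.658 * 0.467 = 0.307286
P(B|not A)*P(not A) = 0.089 * 0.533 = 0.047437
P(B) = 0.307286 + 0.047437 = 0.354723
P(A|B) = 0.307286 / 0.354723 ≈ 0.86627030

0.866270


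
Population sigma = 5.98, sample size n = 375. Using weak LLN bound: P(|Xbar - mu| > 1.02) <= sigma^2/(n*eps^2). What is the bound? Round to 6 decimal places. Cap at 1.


bound = min(1, sigma^2/(n*eps^2))
sigma^2 = 5.98^2 = 35.7604
n*eps^2 = 375 * 1.02^2 = 375 * 1.0404 = 390.15
sigma^2/(n*eps^2) = 35.7604 / 390.15 ≈ 0.09165808

0.091658


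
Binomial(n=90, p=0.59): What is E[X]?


E[X] = n*p = 90 * 0.59 = 53.1

53.1


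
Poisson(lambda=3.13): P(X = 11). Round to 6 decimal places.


P = e^(-lam) * lam^k / k!
e^(-3.13) ≈ 0.04371780
lam^k = 3.13^11 ≈ 282480.005500
k! = 11! = 39916800
P = 0.04371780 * 282480.005500 / 39916800 ≈ 0.000309

0.000309


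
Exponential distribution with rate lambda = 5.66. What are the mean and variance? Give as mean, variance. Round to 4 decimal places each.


mean = 1/lam, var = 1/lam^2
mean = 1 / 5.66 = 50/283 ≈ 0.176678
lam^2 = 5.66^2 = 32.0356
var = 1 / 32.0356 ≈ 0.031215

0.1767, 0.0312


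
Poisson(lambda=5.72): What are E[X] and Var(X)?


E[X] = Var(X) = lambda = 5.72

5.72, 5.72


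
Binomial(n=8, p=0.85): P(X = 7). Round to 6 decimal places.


P = C(n,k) * p^k * (1-p)^(n-k)
C(8,7) = 8
p^k = 0.85^7 ≈ 0.3205771
(1-p)^(n-k) = 0.15^1 = 0.15
P = 8 * 0.3205771 * 0.15 ≈ 0.384693

0.384693


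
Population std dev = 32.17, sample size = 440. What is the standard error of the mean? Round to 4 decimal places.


SE = sigma / sqrt(n)
sqrt(440) ≈ 20.976177
SE = 32.17 / 20.976177 ≈ 1.533645

1.5336


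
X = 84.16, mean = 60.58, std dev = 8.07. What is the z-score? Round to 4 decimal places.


z = (X - mu) / sigma
X - mu = 84.16 - 60.58 = 23.58
z = 23.58 / 8.07 = 786/269 ≈ 2.921933

2.9219


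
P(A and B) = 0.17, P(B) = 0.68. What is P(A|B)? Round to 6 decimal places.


P(A|B) = P(A and B) / P(B) = 0.17 / 0.68 = 0.25

0.250000


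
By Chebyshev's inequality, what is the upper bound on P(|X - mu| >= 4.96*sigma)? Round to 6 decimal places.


P <= 1/k^2
k^2 = 4.96^2 = 24.6016
1/k^2 = 1 / 24.6016 ≈ 0.04064776

0.040648


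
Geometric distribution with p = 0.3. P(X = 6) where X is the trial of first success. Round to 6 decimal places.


P = (1-p)^(k-1) * p
(1-p)^(k-1) = 0.7^5 = 0.16807
P = 0.16807 * 0.3 = 0.050421

0.050421


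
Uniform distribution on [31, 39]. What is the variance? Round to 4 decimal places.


Var = (b-a)^2 / 12
(b-a)^2 = (39 - 31)^2 = 64
Var = 64/12 ≈ 5.333333

5.3333


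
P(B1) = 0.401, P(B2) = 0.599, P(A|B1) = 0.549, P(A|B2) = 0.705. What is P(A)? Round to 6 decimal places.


P(A) = P(A|B1)*P(B1) + P(A|B2)*P(B2)
P(A|B1)*P(B1) = 0.549 * 0.401 = 0.220149
P(A|B2)*P(B2) = 0.705 * 0.599 = 0.422295
P(A) = 0.220149 + 0.422295 = 0.642444

0.642444


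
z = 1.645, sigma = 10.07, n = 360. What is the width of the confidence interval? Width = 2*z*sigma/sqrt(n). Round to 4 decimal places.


width = 2*z*sigma/sqrt(n)
2*z*sigma = 2 * 1.645 * 10.07 = 33.1303
sqrt(360) ≈ 18.973666
width = 33.1303 / 18.973666 ≈ 1.746120

1.7461


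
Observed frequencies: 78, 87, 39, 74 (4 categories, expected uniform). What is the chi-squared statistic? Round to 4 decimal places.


chi2 = sum((O-E)^2/E), E = total/4
total = 278, E = 278/4 = 69.5
(78 - 69.5)^2 / 69.5 = 72.25 / 69.5 = 289/278 ≈ 1.039568
(87 - 69.5)^2 / 69.5 = 306.25 / 69.5 = 1225/278 ≈ 4.406475
(39 - 69.5)^2 / 69.5 = 930.25 / 69.5 = 3721/278 ≈ 13.384892
(74 - 69.5)^2 / 69.5 = 20.25 / 69.5 = 81/278 ≈ 0.291367
chi2 = 2658/139 ≈ 19.122302

19.1223


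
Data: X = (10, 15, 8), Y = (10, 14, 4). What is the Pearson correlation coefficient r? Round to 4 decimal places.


r = sum((xi-xbar)(yi-ybar)) / sqrt(sum((xi-xbar)^2) * sum((yi-ybar)^2))
n = 3, xbar = 33/3 = 11, ybar = 28/3 ≈ 9.333333
Sxy = sum((xi-xbar)(yi-ybar)) = 34
Sxx = sum((xi-xbar)^2) = 26
Syy = sum((yi-ybar)^2) = 152/3 ≈ 50.666667
sqrt(Sxx*Syy) ≈ 36.295087
r = Sxy / sqrt(Sxx*Syy) = 34 / 36.295087 ≈ 0.936766

0.9368


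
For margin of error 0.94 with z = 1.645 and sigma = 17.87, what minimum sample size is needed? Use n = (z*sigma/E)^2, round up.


z*sigma/E = 1.645 * 17.87 / 0.94 = 31.2725
(z*sigma/E)^2 ≈ 977.969256
round up: n = 978

978


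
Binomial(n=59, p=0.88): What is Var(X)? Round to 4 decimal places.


Var = n*p*(1-p) = 59 * 0.88 * 0.12 = 6.2304

6.2304


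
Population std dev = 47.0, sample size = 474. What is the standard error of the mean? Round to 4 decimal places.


SE = sigma / sqrt(n)
sqrt(474) ≈ 21.771541
SE = 47.0 / 21.771541 ≈ 2.158781

2.1588


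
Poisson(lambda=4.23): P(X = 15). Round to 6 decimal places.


P = e^(-lam) * lam^k / k!
e^(-4.23) ≈ 0.01455239
lam^k = 4.23^15 ≈ 2483736448.802523
k! = 15! = 1307674368000
P = 0.01455239 * 2483736448.802523 / 1307674368000 ≈ 0.000028

0.000028


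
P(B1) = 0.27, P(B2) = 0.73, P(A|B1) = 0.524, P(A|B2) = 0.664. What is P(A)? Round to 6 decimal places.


P(A) = P(A|B1)*P(B1) + P(A|B2)*P(B2)
P(A|B1)*P(B1) = 0.524 * 0.27 = 0.14148
P(A|B2)*P(B2) = 0.664 * 0.73 = 0.48472
P(A) = 0.14148 + 0.48472 = 0.6262

0.626200


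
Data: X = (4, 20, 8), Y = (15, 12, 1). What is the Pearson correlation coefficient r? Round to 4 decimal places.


r = sum((xi-xbar)(yi-ybar)) / sqrt(sum((xi-xbar)^2) * sum((yi-ybar)^2))
n = 3, xbar = 32/3 ≈ 10.666667, ybar = 28/3 ≈ 9.333333
Sxy = sum((xi-xbar)(yi-ybar)) = 28/3 ≈ 9.333333
Sxx = sum((xi-xbar)^2) = 416/3 ≈ 138.666667
Syy = sum((yi-ybar)^2) = 326/3 ≈ 108.666667
sqrt(Sxx*Syy) ≈ 122.753592
r = Sxy / sqrt(Sxx*Syy) = 9.333333 / 122.753592 ≈ 0.076033

0.0760


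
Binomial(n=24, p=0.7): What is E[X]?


E[X] = n*p = 24 * 0.7 = 16.8

16.8


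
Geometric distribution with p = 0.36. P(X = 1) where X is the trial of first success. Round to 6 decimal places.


P = (1-p)^(k-1) * p
(1-p)^(k-1) = 0.64^0 = 1
P = 1 * 0.36 = 0.36

0.360000


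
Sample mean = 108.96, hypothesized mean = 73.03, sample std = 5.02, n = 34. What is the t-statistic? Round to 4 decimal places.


t = (xbar - mu0) / (s/sqrt(n))
xbar - mu0 = 108.96 - 73.03 = 35.93
sqrt(34) ≈ 5.83095189
s/sqrt(n) = 5.02 / 5.83095189 ≈ 0.86092290
t = 35.93 / 0.86092290 ≈ 41.734283

41.7343


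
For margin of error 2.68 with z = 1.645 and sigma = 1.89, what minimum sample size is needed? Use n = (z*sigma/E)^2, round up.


z*sigma/E = 1.645 * 1.89 / 2.68 ≈ 1.160093
(z*sigma/E)^2 ≈ 1.345816
round up: n = 2

2


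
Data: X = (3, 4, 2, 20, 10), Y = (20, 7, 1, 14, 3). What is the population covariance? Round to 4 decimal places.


Cov = (1/n)*sum((xi-xbar)(yi-ybar))
n = 5, xbar = 39/5 = 7.8, ybar = 45/5 = 9
sum((xi-xbar)(yi-ybar)) = 49
Cov = 49 / 5 = 9.8

9.8000


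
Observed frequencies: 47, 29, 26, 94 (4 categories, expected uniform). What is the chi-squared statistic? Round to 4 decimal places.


chi2 = sum((O-E)^2/E), E = total/4
total = 196, E = 196/4 = 49
(47 - 49)^2 / 49 = 4 / 49 = 4/49 ≈ 0.081633
(29 - 49)^2 / 49 = 400 / 49 = 400/49 ≈ 8.163265
(26 - 49)^2 / 49 = 529 / 49 = 529/49 ≈ 10.795918
(94 - 49)^2 / 49 = 2025 / 49 = 2025/49 ≈ 41.326531
chi2 = 2958/49 ≈ 60.367347

60.3673


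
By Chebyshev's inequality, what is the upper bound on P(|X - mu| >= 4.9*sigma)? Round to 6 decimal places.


P <= 1/k^2
k^2 = 4.9^2 = 24.01
1/k^2 = 1 / 24.01 = 100/2401 ≈ 0.04164931

0.041649


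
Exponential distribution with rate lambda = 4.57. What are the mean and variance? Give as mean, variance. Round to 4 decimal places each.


mean = 1/lam, var = 1/lam^2
mean = 1 / 4.57 = 100/457 ≈ 0.218818
lam^2 = 4.57^2 = 20.8849
var = 1 / 20.8849 ≈ 0.047881

0.2188, 0.0479


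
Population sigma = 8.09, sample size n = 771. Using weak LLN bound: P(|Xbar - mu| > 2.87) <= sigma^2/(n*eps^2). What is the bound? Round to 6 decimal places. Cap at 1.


bound = min(1, sigma^2/(n*eps^2))
sigma^2 = 8.09^2 = 65.4481
n*eps^2 = 771 * 2.87^2 = 771 * 8.2369 = 6350.6499
sigma^2/(n*eps^2) = 65.4481 / 6350.6499 ≈ 0.01030573

0.010306


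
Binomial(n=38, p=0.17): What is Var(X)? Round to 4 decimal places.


Var = n*p*(1-p) = 38 * 0.17 * 0.83 = 5.3618

5.3618


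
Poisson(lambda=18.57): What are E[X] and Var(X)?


E[X] = Var(X) = lambda = 18.57

18.57, 18.57


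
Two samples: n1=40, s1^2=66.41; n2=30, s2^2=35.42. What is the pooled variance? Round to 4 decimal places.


sp^2 = ((n1-1)*s1^2 + (n2-1)*s2^2)/(n1+n2-2)
(n1-1)*s1^2 = 39 * 66.41 = 2589.99
(n2-1)*s2^2 = 29 * 35.42 = 1027.18
numerator = 2589.99 + 1027.18 = 3617.17
n1+n2-2 = 68
sp^2 = 3617.17 / 68 = 361717/6800 ≈ 53.193676

53.1937


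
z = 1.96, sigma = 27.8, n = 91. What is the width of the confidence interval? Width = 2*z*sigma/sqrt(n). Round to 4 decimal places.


width = 2*z*sigma/sqrt(n)
2*z*sigma = 2 * 1.96 * 27.8 = 108.976
sqrt(91) ≈ 9.539392
width = 108.976 / 9.539392 ≈ 11.423789

11.4238


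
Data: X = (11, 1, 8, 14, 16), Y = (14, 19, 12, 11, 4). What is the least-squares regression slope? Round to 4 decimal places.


b = sum((xi-xbar)(yi-ybar)) / sum((xi-xbar)^2)
n = 5, xbar = 50/5 = 10, ybar = 60/5 = 12
Sxy = sum((xi-xbar)(yi-ybar)) = -113
Sxx = sum((xi-xbar)^2) = 138
b = Sxy / Sxx = -113/138 ≈ -0.818841

-0.8188


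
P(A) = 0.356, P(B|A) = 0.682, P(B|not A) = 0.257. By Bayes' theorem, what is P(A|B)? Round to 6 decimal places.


P(A|B) = P(B|A)*P(A) / P(B), P(B) = P(B|A)*P(A) + P(B|not A)*P(not A)
P(B|A)*P(A) = 0.682 * 0.356 = 0.242792
P(B|not A)*P(not A) = 0.257 * 0.644 = 0.165508
P(B) = 0.242792 + 0.165508 = 0.4083
P(A|B) = 0.242792 / 0.4083 ≈ 0.59464120

0.594641


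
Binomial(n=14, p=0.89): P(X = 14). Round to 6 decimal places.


P = C(n,k) * p^k * (1-p)^(n-k)
C(14,14) = 1
p^k = 0.89^14 ≈ 0.1956411
(1-p)^(n-k) = 0.11^0 = 1
P = 1 * 0.1956411 * 1 ≈ 0.195641

0.195641


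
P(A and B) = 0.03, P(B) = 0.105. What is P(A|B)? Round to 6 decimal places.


P(A|B) = P(A and B) / P(B) = 0.03 / 0.105 = 2/7 ≈ 0.28571429

0.285714


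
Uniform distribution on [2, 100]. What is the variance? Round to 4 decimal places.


Var = (b-a)^2 / 12
(b-a)^2 = (100 - 2)^2 = 9604
Var = 9604/12 ≈ 800.333333

800.3333


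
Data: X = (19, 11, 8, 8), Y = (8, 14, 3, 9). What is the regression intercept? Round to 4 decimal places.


a = ybar - b*xbar, where b = sum((xi-xbar)(yi-ybar)) / sum((xi-xbar)^2)
n = 4, xbar = 46/4 = 11.5, ybar = 34/4 = 8.5
Sxy = sum((xi-xbar)(yi-ybar)) = 11
Sxx = sum((xi-xbar)^2) = 81
b = Sxy / Sxx = 11/81 ≈ 0.135802
a = 8.5 - 0.135802 * 11.5 = 562/81 ≈ 6.938272

6.9383


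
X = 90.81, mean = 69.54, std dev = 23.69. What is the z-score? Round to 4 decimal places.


z = (X - mu) / sigma
X - mu = 90.81 - 69.54 = 21.27
z = 21.27 / 23.69 = 2127/2369 ≈ 0.897847

0.8978


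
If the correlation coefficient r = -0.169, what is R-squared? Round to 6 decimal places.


R^2 = r^2 = (-0.169)^2 = 0.028561

0.028561


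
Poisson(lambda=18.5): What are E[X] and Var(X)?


E[X] = Var(X) = lambda = 18.5

18.5, 18.5


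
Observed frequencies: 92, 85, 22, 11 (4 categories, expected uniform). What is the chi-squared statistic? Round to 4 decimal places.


chi2 = sum((O-E)^2/E), E = total/4
total = 210, E = 210/4 = 52.5
(92 - 52.5)^2 / 52.5 = 1560.25 / 52.5 = 6241/210 ≈ 29.719048
(85 - 52.5)^2 / 52.5 = 1056.25 / 52.5 = 845/42 ≈ 20.119048
(22 - 52.5)^2 / 52.5 = 930.25 / 52.5 = 3721/210 ≈ 17.719048
(11 - 52.5)^2 / 52.5 = 1722.25 / 52.5 = 6889/210 ≈ 32.804762
chi2 = 10538/105 ≈ 100.361905

100.3619


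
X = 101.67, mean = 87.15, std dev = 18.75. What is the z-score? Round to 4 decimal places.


z = (X - mu) / sigma
X - mu = 101.67 - 87.15 = 14.52
z = 14.52 / 18.75 = 0.7744

0.7744


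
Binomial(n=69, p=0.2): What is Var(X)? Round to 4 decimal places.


Var = n*p*(1-p) = 69 * 0.2 * 0.8 = 11.04

11.0400


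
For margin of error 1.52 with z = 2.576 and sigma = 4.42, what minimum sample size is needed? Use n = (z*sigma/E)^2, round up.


z*sigma/E = 2.576 * 4.42 / 1.52 = 35581/4750 ≈ 7.490737
(z*sigma/E)^2 ≈ 56.111138
round up: n = 57

57


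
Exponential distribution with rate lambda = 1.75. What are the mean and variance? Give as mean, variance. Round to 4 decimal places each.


mean = 1/lam, var = 1/lam^2
mean = 1 / 1.75 = 4/7 ≈ 0.571429
lam^2 = 1.75^2 = 3.0625
var = 1 / 3.0625 = 16/49 ≈ 0.326531

0.5714, 0.3265


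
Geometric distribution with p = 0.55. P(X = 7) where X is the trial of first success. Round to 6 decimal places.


P = (1-p)^(k-1) * p
(1-p)^(k-1) = 0.45^6 ≈ 0.008303766
P = 0.008303766 * 0.55 ≈ 0.004567071

0.004567


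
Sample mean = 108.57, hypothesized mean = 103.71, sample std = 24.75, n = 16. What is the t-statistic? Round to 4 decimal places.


t = (xbar - mu0) / (s/sqrt(n))
xbar - mu0 = 108.57 - 103.71 = 4.86
sqrt(16) = 4
s/sqrt(n) = 24.75 / 4 = 6.1875
t = 4.86 / 6.1875 = 216/275 ≈ 0.785455

0.7855


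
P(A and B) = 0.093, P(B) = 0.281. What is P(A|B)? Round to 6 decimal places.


P(A|B) = P(A and B) / P(B) = 0.093 / 0.281 = 93/281 ≈ 0.33096085

0.330961


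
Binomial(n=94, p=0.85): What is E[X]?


E[X] = n*p = 94 * 0.85 = 79.9

79.9


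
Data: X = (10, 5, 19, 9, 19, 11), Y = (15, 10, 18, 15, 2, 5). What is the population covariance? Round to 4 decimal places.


Cov = (1/n)*sum((xi-xbar)(yi-ybar))
n = 6, xbar = 73/6 ≈ 12.166667, ybar = 65/6 ≈ 10.833333
sum((xi-xbar)(yi-ybar)) = -125/6 ≈ -20.833333
Cov = -20.833333 / 6 = -125/36 ≈ -3.472222

-3.4722


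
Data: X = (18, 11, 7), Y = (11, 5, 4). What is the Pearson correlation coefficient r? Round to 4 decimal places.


r = sum((xi-xbar)(yi-ybar)) / sqrt(sum((xi-xbar)^2) * sum((yi-ybar)^2))
n = 3, xbar = 36/3 = 12, ybar = 20/3 ≈ 6.666667
Sxy = sum((xi-xbar)(yi-ybar)) = 41
Sxx = sum((xi-xbar)^2) = 62
Syy = sum((yi-ybar)^2) = 86/3 ≈ 28.666667
sqrt(Sxx*Syy) ≈ 42.158431
r = Sxy / sqrt(Sxx*Syy) = 41 / 42.158431 ≈ 0.972522

0.9725


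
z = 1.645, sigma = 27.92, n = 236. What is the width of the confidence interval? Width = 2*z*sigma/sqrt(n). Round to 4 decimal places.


width = 2*z*sigma/sqrt(n)
2*z*sigma = 2 * 1.645 * 27.92 = 91.8568
sqrt(236) ≈ 15.362291
width = 91.8568 / 15.362291 ≈ 5.979368

5.9794


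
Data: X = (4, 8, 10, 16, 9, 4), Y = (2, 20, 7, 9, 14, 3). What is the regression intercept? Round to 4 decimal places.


a = ybar - b*xbar, where b = sum((xi-xbar)(yi-ybar)) / sum((xi-xbar)^2)
n = 6, xbar = 51/6 = 8.5, ybar = 55/6 ≈ 9.166667
Sxy = sum((xi-xbar)(yi-ybar)) = 52.5
Sxx = sum((xi-xbar)^2) = 99.5
b = Sxy / Sxx = 105/199 ≈ 0.527638
a = 9.166667 - 0.527638 * 8.5 = 2795/597 ≈ 4.681742

4.6817


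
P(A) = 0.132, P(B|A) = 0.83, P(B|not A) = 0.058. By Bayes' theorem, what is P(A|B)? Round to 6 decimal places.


P(A|B) = P(B|A)*P(A) / P(B), P(B) = P(B|A)*P(A) + P(B|not A)*P(not A)
P(B|A)*P(A) = 0.83 * 0.132 = 0.10956
P(B|not A)*P(not A) = 0.058 * 0.868 = 0.050344
P(B) = 0.10956 + 0.050344 = 0.159904
P(A|B) = 0.10956 / 0.159904 ≈ 0.68516110

0.685161


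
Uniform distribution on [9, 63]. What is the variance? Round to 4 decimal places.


Var = (b-a)^2 / 12
(b-a)^2 = (63 - 9)^2 = 2916
Var = 2916/12 = 243

243.0000


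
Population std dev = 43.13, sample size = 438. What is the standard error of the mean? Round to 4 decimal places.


SE = sigma / sqrt(n)
sqrt(438) ≈ 20.928450
SE = 43.13 / 20.928450 ≈ 2.060831

2.0608


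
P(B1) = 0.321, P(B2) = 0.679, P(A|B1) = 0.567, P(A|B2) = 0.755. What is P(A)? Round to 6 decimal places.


P(A) = P(A|B1)*P(B1) + P(A|B2)*P(B2)
P(A|B1)*P(B1) = 0.567 * 0.321 = 0.182007
P(A|B2)*P(B2) = 0.755 * 0.679 = 0.512645
P(A) = 0.182007 + 0.512645 = 0.694652

0.694652


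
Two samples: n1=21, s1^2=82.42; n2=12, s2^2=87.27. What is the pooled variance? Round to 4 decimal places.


sp^2 = ((n1-1)*s1^2 + (n2-1)*s2^2)/(n1+n2-2)
(n1-1)*s1^2 = 20 * 82.42 = 1648.4
(n2-1)*s2^2 = 11 * 87.27 = 959.97
numerator = 1648.4 + 959.97 = 2608.37
n1+n2-2 = 31
sp^2 = 2608.37 / 31 = 260837/3100 ≈ 84.140968

84.1410


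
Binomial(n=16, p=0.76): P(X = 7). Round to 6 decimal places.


P = C(n,k) * p^k * (1-p)^(n-k)
C(16,7) = 11440
p^k = 0.76^7 ≈ 0.1464519
(1-p)^(n-k) = 0.24^9 ≈ 0.000002641808
P = 11440 * 0.1464519 * 0.000002641808 ≈ 0.004426

0.004426


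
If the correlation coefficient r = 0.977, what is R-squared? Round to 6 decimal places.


R^2 = r^2 = (0.977)^2 = 0.954529

0.954529


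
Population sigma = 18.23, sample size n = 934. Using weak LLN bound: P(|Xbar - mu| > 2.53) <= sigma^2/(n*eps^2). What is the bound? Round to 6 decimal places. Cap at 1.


bound = min(1, sigma^2/(n*eps^2))
sigma^2 = 18.23^2 = 332.3329
n*eps^2 = 934 * 2.53^2 = 934 * 6.4009 = 5978.4406
sigma^2/(n*eps^2) = 332.3329 / 5978.4406 ≈ 0.05558856

0.055589


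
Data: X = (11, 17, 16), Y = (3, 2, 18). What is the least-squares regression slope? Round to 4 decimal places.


b = sum((xi-xbar)(yi-ybar)) / sum((xi-xbar)^2)
n = 3, xbar = 44/3 ≈ 14.666667, ybar = 23/3 ≈ 7.666667
Sxy = sum((xi-xbar)(yi-ybar)) = 53/3 ≈ 17.666667
Sxx = sum((xi-xbar)^2) = 62/3 ≈ 20.666667
b = Sxy / Sxx = 53/62 ≈ 0.854839

0.8548


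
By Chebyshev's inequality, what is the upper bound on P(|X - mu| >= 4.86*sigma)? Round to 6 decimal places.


P <= 1/k^2
k^2 = 4.86^2 = 23.6196
1/k^2 = 1 / 23.6196 ≈ 0.04233772

0.042338


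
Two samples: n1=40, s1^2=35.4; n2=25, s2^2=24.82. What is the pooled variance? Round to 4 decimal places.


sp^2 = ((n1-1)*s1^2 + (n2-1)*s2^2)/(n1+n2-2)
(n1-1)*s1^2 = 39 * 35.4 = 1380.6
(n2-1)*s2^2 = 24 * 24.82 = 595.68
numerator = 1380.6 + 595.68 = 1976.28
n1+n2-2 = 63
sp^2 = 1976.28 / 63 = 16469/525 ≈ 31.369524

31.3695


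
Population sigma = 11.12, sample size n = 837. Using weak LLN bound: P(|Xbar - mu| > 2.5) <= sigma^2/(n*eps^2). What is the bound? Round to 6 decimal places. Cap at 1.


bound = min(1, sigma^2/(n*eps^2))
sigma^2 = 11.12^2 = 123.6544
n*eps^2 = 837 * 2.5^2 = 837 * 6.25 = 5231.25
sigma^2/(n*eps^2) = 123.6544 / 5231.25 ≈ 0.02363764

0.023638


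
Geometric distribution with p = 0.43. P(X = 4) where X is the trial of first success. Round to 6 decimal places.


P = (1-p)^(k-1) * p
(1-p)^(k-1) = 0.57^3 = 0.185193
P = 0.185193 * 0.43 = 0.07963299

0.079633


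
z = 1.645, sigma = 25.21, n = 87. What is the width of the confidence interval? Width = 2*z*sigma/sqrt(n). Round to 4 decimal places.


width = 2*z*sigma/sqrt(n)
2*z*sigma = 2 * 1.645 * 25.21 = 82.9409
sqrt(87) ≈ 9.327379
width = 82.9409 / 9.327379 ≈ 8.892198

8.8922


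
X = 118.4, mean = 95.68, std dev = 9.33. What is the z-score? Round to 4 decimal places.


z = (X - mu) / sigma
X - mu = 118.4 - 95.68 = 22.72
z = 22.72 / 9.33 = 2272/933 ≈ 2.435155

2.4352


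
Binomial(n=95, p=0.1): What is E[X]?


E[X] = n*p = 95 * 0.1 = 9.5

9.5


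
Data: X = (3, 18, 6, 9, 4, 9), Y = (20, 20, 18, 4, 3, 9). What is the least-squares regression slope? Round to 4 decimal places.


b = sum((xi-xbar)(yi-ybar)) / sum((xi-xbar)^2)
n = 6, xbar = 49/6 ≈ 8.166667, ybar = 74/6 = 37/3 ≈ 12.333333
Sxy = sum((xi-xbar)(yi-ybar)) = 158/3 ≈ 52.666667
Sxx = sum((xi-xbar)^2) = 881/6 ≈ 146.833333
b = Sxy / Sxx = 316/881 ≈ 0.358683

0.3587


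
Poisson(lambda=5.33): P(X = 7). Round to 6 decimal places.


P = e^(-lam) * lam^k / k!
e^(-5.33) ≈ 0.004844070
lam^k = 5.33^7 ≈ 122205.418654
k! = 7! = 5040
P = 0.004844070 * 122205.418654 / 5040 ≈ 0.117455

0.117455


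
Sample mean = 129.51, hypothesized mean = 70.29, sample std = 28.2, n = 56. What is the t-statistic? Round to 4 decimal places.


t = (xbar - mu0) / (s/sqrt(n))
xbar - mu0 = 129.51 - 70.29 = 59.22
sqrt(56) ≈ 7.48331477
s/sqrt(n) = 28.2 / 7.48331477 ≈ 3.76838351
t = 59.22 / 3.76838351 ≈ 15.714961

15.7150


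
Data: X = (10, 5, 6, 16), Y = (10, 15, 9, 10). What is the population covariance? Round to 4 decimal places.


Cov = (1/n)*sum((xi-xbar)(yi-ybar))
n = 4, xbar = 37/4 = 9.25, ybar = 44/4 = 11
sum((xi-xbar)(yi-ybar)) = -18
Cov = -18 / 4 = -4.5

-4.5000


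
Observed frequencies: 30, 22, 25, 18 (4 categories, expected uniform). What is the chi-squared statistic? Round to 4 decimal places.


chi2 = sum((O-E)^2/E), E = total/4
total = 95, E = 95/4 = 23.75
(30 - 23.75)^2 / 23.75 = 39.0625 / 23.75 = 125/76 ≈ 1.644737
(22 - 23.75)^2 / 23.75 = 3.0625 / 23.75 = 49/380 ≈ 0.128947
(25 - 23.75)^2 / 23.75 = 1.5625 / 23.75 = 5/76 ≈ 0.065789
(18 - 23.75)^2 / 23.75 = 33.0625 / 23.75 = 529/380 ≈ 1.392105
chi2 = 307/95 ≈ 3.231579

3.2316


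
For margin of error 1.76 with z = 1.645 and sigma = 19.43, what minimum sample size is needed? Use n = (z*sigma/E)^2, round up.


z*sigma/E = 1.645 * 19.43 / 1.76 ≈ 18.160426
(z*sigma/E)^2 ≈ 329.801077
round up: n = 330

330


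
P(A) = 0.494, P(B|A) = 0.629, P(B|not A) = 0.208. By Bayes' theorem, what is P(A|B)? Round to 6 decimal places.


P(A|B) = P(B|A)*P(A) / P(B), P(B) = P(B|A)*P(A) + P(B|not A)*P(not A)
P(B|A)*P(A) = 0.629 * 0.494 = 0.310726
P(B|not A)*P(not A) = 0.208 * 0.506 = 0.105248
P(B) = 0.310726 + 0.105248 = 0.415974
P(A|B) = 0.310726 / 0.415974 ≈ 0.74698419

0.746984


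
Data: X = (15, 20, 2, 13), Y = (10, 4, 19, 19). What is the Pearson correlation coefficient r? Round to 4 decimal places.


r = sum((xi-xbar)(yi-ybar)) / sqrt(sum((xi-xbar)^2) * sum((yi-ybar)^2))
n = 4, xbar = 50/4 = 12.5, ybar = 52/4 = 13
Sxy = sum((xi-xbar)(yi-ybar)) = -135
Sxx = sum((xi-xbar)^2) = 173
Syy = sum((yi-ybar)^2) = 162
sqrt(Sxx*Syy) ≈ 167.409677
r = Sxy / sqrt(Sxx*Syy) = -135 / 167.409677 ≈ -0.806405

-0.8064


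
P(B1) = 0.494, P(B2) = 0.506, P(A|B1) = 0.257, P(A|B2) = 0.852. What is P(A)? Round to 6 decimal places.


P(A) = P(A|B1)*P(B1) + P(A|B2)*P(B2)
P(A|B1)*P(B1) = 0.257 * 0.494 = 0.126958
P(A|B2)*P(B2) = 0.852 * 0.506 = 0.431112
P(A) = 0.126958 + 0.431112 = 0.55807

0.558070


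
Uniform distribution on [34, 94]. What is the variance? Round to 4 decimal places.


Var = (b-a)^2 / 12
(b-a)^2 = (94 - 34)^2 = 3600
Var = 3600/12 = 300

300.0000


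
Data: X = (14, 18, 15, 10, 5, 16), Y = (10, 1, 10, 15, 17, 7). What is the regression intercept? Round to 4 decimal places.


a = ybar - b*xbar, where b = sum((xi-xbar)(yi-ybar)) / sum((xi-xbar)^2)
n = 6, xbar = 78/6 = 13, ybar = 60/6 = 10
Sxy = sum((xi-xbar)(yi-ybar)) = -125
Sxx = sum((xi-xbar)^2) = 112
b = Sxy / Sxx = -125/112 ≈ -1.116071
a = 10 - (-1.116071) * 13 = 2745/112 ≈ 24.508929

24.5089


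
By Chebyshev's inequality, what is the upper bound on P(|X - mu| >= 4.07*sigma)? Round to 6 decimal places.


P <= 1/k^2
k^2 = 4.07^2 = 16.5649
1/k^2 = 1 / 16.5649 ≈ 0.06036861

0.060369


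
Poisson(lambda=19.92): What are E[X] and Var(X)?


E[X] = Var(X) = lambda = 19.92

19.92, 19.92


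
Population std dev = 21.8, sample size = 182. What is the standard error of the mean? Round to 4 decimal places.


SE = sigma / sqrt(n)
sqrt(182) ≈ 13.490738
SE = 21.8 / 13.490738 ≈ 1.615924

1.6159


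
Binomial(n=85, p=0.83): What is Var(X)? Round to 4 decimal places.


Var = n*p*(1-p) = 85 * 0.83 * 0.17 = 11.9935

11.9935


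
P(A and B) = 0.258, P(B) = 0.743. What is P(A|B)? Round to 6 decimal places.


P(A|B) = P(A and B) / P(B) = 0.258 / 0.743 = 258/743 ≈ 0.34724092

0.347241


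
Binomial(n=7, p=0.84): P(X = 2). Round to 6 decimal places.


P = C(n,k) * p^k * (1-p)^(n-k)
C(7,2) = 21
p^k = 0.84^2 = 0.7056
(1-p)^(n-k) = 0.16^5 = 0.0001048576
P = 21 * 0.7056 * 0.0001048576 ≈ 0.001554

0.001554


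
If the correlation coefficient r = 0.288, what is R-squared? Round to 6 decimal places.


R^2 = r^2 = (0.288)^2 = 0.082944

0.082944


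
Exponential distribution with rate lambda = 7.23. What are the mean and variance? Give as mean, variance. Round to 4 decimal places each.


mean = 1/lam, var = 1/lam^2
mean = 1 / 7.23 = 100/723 ≈ 0.138313
lam^2 = 7.23^2 = 52.2729
var = 1 / 52.2729 ≈ 0.019130

0.1383, 0.0191


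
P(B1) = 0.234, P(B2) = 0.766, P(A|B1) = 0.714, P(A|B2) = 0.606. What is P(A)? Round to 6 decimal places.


P(A) = P(A|B1)*P(B1) + P(A|B2)*P(B2)
P(A|B1)*P(B1) = 0.714 * 0.234 = 0.167076
P(A|B2)*P(B2) = 0.606 * 0.766 = 0.464196
P(A) = 0.167076 + 0.464196 = 0.631272

0.631272


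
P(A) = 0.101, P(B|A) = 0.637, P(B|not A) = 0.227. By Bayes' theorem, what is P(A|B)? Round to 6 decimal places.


P(A|B) = P(B|A)*P(A) / P(B), P(B) = P(B|A)*P(A) + P(B|not A)*P(not A)
P(B|A)*P(A) = 0.637 * 0.101 = 0.064337
P(B|not A)*P(not A) = 0.227 * 0.899 = 0.204073
P(B) = 0.064337 + 0.204073 = 0.26841
P(A|B) = 0.064337 / 0.26841 ≈ 0.23969673

0.239697


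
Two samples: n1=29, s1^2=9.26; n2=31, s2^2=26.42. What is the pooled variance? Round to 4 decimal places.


sp^2 = ((n1-1)*s1^2 + (n2-1)*s2^2)/(n1+n2-2)
(n1-1)*s1^2 = 28 * 9.26 = 259.28
(n2-1)*s2^2 = 30 * 26.42 = 792.6
numerator = 259.28 + 792.6 = 1051.88
n1+n2-2 = 58
sp^2 = 1051.88 / 58 = 26297/1450 ≈ 18.135862

18.1359


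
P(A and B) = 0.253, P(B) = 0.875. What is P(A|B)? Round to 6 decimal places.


P(A|B) = P(A and B) / P(B) = 0.253 / 0.875 = 253/875 ≈ 0.28914286

0.289143


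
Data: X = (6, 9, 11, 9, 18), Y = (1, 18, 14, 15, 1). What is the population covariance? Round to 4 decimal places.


Cov = (1/n)*sum((xi-xbar)(yi-ybar))
n = 5, xbar = 53/5 = 10.6, ybar = 49/5 = 9.8
sum((xi-xbar)(yi-ybar)) = -44.4
Cov = -44.4 / 5 = -8.88

-8.8800


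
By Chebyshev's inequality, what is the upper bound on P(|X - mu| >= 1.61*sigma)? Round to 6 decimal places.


P <= 1/k^2
k^2 = 1.61^2 = 2.5921
1/k^2 = 1 / 2.5921 ≈ 0.38578759

0.385788


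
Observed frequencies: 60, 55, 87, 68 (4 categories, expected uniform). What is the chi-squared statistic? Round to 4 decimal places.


chi2 = sum((O-E)^2/E), E = total/4
total = 270, E = 270/4 = 67.5
(60 - 67.5)^2 / 67.5 = 56.25 / 67.5 = 5/6 ≈ 0.833333
(55 - 67.5)^2 / 67.5 = 156.25 / 67.5 = 125/54 ≈ 2.314815
(87 - 67.5)^2 / 67.5 = 380.25 / 67.5 = 169/30 ≈ 5.633333
(68 - 67.5)^2 / 67.5 = 0.25 / 67.5 = 1/270 ≈ 0.003704
chi2 = 1186/135 ≈ 8.785185

8.7852


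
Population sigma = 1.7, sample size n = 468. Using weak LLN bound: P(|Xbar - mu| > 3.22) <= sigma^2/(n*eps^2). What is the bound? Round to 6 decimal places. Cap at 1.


bound = min(1, sigma^2/(n*eps^2))
sigma^2 = 1.7^2 = 2.89
n*eps^2 = 468 * 3.22^2 = 468 * 10.3684 = 4852.4112
sigma^2/(n*eps^2) = 2.89 / 4852.4112 ≈ 0.00059558

0.000596


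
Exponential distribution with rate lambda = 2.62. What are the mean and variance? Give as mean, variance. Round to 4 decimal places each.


mean = 1/lam, var = 1/lam^2
mean = 1 / 2.62 = 50/131 ≈ 0.381679
lam^2 = 2.62^2 = 6.8644
var = 1 / 6.8644 ≈ 0.145679

0.3817, 0.1457


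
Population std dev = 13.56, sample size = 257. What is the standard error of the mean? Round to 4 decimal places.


SE = sigma / sqrt(n)
sqrt(257) ≈ 16.031220
SE = 13.56 / 16.031220 ≈ 0.845850

0.8458


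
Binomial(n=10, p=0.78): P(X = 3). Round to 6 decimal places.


P = C(n,k) * p^k * (1-p)^(n-k)
C(10,3) = 120
p^k = 0.78^3 = 0.474552
(1-p)^(n-k) = 0.22^7 ≈ 0.00002494358
P = 120 * 0.474552 * 0.00002494358 ≈ 0.001420

0.001420


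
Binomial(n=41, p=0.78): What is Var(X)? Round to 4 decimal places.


Var = n*p*(1-p) = 41 * 0.78 * 0.22 = 7.0356

7.0356


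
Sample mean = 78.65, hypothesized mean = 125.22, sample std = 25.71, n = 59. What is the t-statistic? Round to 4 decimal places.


t = (xbar - mu0) / (s/sqrt(n))
xbar - mu0 = 78.65 - 125.22 = -46.57
sqrt(59) ≈ 7.68114575
s/sqrt(n) = 25.71 / 7.68114575 ≈ 3.34715690
t = -46.57 / 3.34715690 ≈ -13.913301

-13.9133


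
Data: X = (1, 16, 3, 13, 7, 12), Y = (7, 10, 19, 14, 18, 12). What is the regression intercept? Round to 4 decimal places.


a = ybar - b*xbar, where b = sum((xi-xbar)(yi-ybar)) / sum((xi-xbar)^2)
n = 6, xbar = 52/6 = 26/3 ≈ 8.666667, ybar = 80/6 = 40/3 ≈ 13.333333
Sxy = sum((xi-xbar)(yi-ybar)) = -52/3 ≈ -17.333333
Sxx = sum((xi-xbar)^2) = 532/3 ≈ 177.333333
b = Sxy / Sxx = -13/133 ≈ -0.097744
a = 13.333333 - (-0.097744) * 8.666667 = 1886/133 ≈ 14.180451

14.1805


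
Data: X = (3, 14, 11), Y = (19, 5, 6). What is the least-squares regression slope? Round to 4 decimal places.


b = sum((xi-xbar)(yi-ybar)) / sum((xi-xbar)^2)
n = 3, xbar = 28/3 ≈ 9.333333, ybar = 30/3 = 10
Sxy = sum((xi-xbar)(yi-ybar)) = -87
Sxx = sum((xi-xbar)^2) = 194/3 ≈ 64.666667
b = Sxy / Sxx = -261/194 ≈ -1.345361

-1.3454


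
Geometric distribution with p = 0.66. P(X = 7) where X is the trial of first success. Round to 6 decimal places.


P = (1-p)^(k-1) * p
(1-p)^(k-1) = 0.34^6 ≈ 0.001544804
P = 0.001544804 * 0.66 ≈ 0.001019571

0.001020


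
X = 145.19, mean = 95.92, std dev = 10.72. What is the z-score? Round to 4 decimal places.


z = (X - mu) / sigma
X - mu = 145.19 - 95.92 = 49.27
z = 49.27 / 10.72 = 4927/1072 ≈ 4.596082

4.5961


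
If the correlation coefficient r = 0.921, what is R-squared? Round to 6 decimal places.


R^2 = r^2 = (0.921)^2 = 0.848241

0.848241


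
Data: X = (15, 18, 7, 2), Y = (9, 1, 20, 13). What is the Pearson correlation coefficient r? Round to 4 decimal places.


r = sum((xi-xbar)(yi-ybar)) / sqrt(sum((xi-xbar)^2) * sum((yi-ybar)^2))
n = 4, xbar = 42/4 = 10.5, ybar = 43/4 = 10.75
Sxy = sum((xi-xbar)(yi-ybar)) = -132.5
Sxx = sum((xi-xbar)^2) = 161
Syy = sum((yi-ybar)^2) = 188.75
sqrt(Sxx*Syy) ≈ 174.323693
r = Sxy / sqrt(Sxx*Syy) = -132.5 / 174.323693 ≈ -0.760080

-0.7601


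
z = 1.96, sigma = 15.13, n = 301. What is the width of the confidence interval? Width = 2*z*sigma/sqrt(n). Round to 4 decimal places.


width = 2*z*sigma/sqrt(n)
2*z*sigma = 2 * 1.96 * 15.13 = 59.3096
sqrt(301) ≈ 17.349352
width = 59.3096 / 17.349352 ≈ 3.418549

3.4185


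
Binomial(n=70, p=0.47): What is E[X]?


E[X] = n*p = 70 * 0.47 = 32.9

32.9


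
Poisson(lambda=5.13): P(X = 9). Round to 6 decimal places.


P = e^(-lam) * lam^k / k!
e^(-5.13) ≈ 0.005916560
lam^k = 5.13^9 ≈ 2460686.496620
k! = 9! = 362880
P = 0.005916560 * 2460686.496620 / 362880 ≈ 0.040120

0.040120


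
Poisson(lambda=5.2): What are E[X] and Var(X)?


E[X] = Var(X) = lambda = 5.2

5.2, 5.2


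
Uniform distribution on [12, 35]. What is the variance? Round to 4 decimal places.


Var = (b-a)^2 / 12
(b-a)^2 = (35 - 12)^2 = 529
Var = 529/12 ≈ 44.083333

44.0833


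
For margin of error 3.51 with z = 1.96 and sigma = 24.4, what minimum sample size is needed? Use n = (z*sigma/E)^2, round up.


z*sigma/E = 1.96 * 24.4 / 3.51 = 23912/1755 ≈ 13.625071
(z*sigma/E)^2 ≈ 185.642566
round up: n = 186

186


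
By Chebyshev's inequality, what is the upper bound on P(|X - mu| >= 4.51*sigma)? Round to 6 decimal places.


P <= 1/k^2
k^2 = 4.51^2 = 20.3401
1/k^2 = 1 / 20.3401 ≈ 0.04916397

0.049164


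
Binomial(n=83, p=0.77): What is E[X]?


E[X] = n*p = 83 * 0.77 = 63.91

63.91


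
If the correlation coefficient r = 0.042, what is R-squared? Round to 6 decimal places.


R^2 = r^2 = (0.042)^2 = 0.001764

0.001764


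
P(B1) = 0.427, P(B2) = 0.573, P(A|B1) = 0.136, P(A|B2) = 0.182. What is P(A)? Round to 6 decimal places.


P(A) = P(A|B1)*P(B1) + P(A|B2)*P(B2)
P(A|B1)*P(B1) = 0.136 * 0.427 = 0.058072
P(A|B2)*P(B2) = 0.182 * 0.573 = 0.104286
P(A) = 0.058072 + 0.104286 = 0.162358

0.162358


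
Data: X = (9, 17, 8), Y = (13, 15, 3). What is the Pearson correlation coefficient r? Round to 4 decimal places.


r = sum((xi-xbar)(yi-ybar)) / sqrt(sum((xi-xbar)^2) * sum((yi-ybar)^2))
n = 3, xbar = 34/3 ≈ 11.333333, ybar = 31/3 ≈ 10.333333
Sxy = sum((xi-xbar)(yi-ybar)) = 134/3 ≈ 44.666667
Sxx = sum((xi-xbar)^2) = 146/3 ≈ 48.666667
Syy = sum((yi-ybar)^2) = 248/3 ≈ 82.666667
sqrt(Sxx*Syy) ≈ 63.427999
r = Sxy / sqrt(Sxx*Syy) = 44.666667 / 63.427999 ≈ 0.704211

0.7042


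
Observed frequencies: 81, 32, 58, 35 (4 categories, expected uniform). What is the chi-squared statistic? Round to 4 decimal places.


chi2 = sum((O-E)^2/E), E = total/4
total = 206, E = 206/4 = 51.5
(81 - 51.5)^2 / 51.5 = 870.25 / 51.5 = 3481/206 ≈ 16.898058
(32 - 51.5)^2 / 51.5 = 380.25 / 51.5 = 1521/206 ≈ 7.383495
(58 - 51.5)^2 / 51.5 = 42.25 / 51.5 = 169/206 ≈ 0.820388
(35 - 51.5)^2 / 51.5 = 272.25 / 51.5 = 1089/206 ≈ 5.286408
chi2 = 3130/103 ≈ 30.388350

30.3883


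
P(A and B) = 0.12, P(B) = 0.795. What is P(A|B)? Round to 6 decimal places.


P(A|B) = P(A and B) / P(B) = 0.12 / 0.795 = 8/53 ≈ 0.15094340

0.150943


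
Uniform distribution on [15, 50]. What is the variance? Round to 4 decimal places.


Var = (b-a)^2 / 12
(b-a)^2 = (50 - 15)^2 = 1225
Var = 1225/12 ≈ 102.083333

102.0833


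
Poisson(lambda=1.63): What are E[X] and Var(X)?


E[X] = Var(X) = lambda = 1.63

1.63, 1.63


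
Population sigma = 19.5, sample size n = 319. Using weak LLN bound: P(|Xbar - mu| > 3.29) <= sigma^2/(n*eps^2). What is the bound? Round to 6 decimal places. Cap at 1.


bound = min(1, sigma^2/(n*eps^2))
sigma^2 = 19.5^2 = 380.25
n*eps^2 = 319 * 3.29^2 = 319 * 10.8241 = 3452.8879
sigma^2/(n*eps^2) = 380.25 / 3452.8879 ≈ 0.11012521

0.110125
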